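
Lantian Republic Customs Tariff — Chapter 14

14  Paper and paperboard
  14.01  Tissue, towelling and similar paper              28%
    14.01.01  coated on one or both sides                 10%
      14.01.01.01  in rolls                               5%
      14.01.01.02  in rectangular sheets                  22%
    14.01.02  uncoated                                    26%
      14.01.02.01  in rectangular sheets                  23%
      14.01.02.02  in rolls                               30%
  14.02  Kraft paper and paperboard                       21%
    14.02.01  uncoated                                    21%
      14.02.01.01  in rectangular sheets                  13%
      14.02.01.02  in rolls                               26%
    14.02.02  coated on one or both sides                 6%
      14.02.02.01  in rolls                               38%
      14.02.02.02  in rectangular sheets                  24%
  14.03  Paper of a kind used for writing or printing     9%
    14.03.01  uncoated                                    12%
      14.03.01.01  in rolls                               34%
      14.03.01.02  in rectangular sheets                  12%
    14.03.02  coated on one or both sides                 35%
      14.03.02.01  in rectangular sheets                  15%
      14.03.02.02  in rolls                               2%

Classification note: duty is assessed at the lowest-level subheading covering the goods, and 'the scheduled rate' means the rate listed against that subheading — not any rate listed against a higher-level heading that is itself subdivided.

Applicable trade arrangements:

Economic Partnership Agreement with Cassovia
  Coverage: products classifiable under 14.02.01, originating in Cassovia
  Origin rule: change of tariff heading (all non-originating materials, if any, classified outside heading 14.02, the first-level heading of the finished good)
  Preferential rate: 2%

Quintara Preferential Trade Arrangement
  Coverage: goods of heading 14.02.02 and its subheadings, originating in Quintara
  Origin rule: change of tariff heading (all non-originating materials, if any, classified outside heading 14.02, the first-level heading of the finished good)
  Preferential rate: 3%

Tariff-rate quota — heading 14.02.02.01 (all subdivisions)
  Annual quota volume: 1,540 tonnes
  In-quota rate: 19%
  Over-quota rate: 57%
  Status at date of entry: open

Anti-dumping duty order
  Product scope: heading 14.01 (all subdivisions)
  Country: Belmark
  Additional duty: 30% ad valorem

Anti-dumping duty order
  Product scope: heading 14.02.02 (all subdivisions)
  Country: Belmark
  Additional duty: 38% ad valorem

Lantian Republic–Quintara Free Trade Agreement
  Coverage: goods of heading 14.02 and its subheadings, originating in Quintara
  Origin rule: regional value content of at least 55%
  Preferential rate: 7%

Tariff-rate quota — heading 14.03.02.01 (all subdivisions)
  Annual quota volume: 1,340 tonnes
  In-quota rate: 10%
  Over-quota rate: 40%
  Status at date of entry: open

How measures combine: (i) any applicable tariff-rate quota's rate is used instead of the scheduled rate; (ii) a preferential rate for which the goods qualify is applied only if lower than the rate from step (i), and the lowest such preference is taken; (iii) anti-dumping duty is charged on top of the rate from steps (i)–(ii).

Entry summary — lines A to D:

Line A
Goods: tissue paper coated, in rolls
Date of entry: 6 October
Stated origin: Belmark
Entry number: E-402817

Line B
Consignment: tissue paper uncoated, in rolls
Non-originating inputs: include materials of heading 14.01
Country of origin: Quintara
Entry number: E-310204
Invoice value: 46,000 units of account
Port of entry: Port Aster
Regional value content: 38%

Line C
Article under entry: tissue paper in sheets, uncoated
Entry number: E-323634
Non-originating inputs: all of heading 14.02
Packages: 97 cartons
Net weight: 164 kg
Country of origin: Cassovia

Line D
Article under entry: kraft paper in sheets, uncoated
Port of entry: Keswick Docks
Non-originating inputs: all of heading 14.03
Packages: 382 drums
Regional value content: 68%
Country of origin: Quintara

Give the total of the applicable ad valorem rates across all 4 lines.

Line A: tissue paper → 14.01; coated → 14.01.01; in rolls → 14.01.01.01. Scheduled 5%. anti-dumping (Belmark, 14.01): +30%; total 5% + 30% = 35%. → 35%.
Line B: tissue paper → 14.01; uncoated → 14.01.02; in rolls → 14.01.02.02. Scheduled 30%. Quintara agreement on 14.02.02: 14.01.02.02 not covered; Quintara agreement on 14.02: 14.01.02.02 not covered. → 30%.
Line C: tissue paper → 14.01; uncoated → 14.01.02; in sheets → 14.01.02.01. Scheduled 23%. Cassovia agreement on 14.02.01: 14.01.02.01 not covered. → 23%.
Line D: kraft paper → 14.02; uncoated → 14.02.01; in sheets → 14.02.01.01. Scheduled 13%. Quintara agreement on 14.02.02: 14.02.01.01 not covered; Quintara agreement on 14.02: RVC ≥ 55% → 7% available; preferential 7%. → 7%.
Sum: 35% + 30% + 23% + 7% = 95%.

95%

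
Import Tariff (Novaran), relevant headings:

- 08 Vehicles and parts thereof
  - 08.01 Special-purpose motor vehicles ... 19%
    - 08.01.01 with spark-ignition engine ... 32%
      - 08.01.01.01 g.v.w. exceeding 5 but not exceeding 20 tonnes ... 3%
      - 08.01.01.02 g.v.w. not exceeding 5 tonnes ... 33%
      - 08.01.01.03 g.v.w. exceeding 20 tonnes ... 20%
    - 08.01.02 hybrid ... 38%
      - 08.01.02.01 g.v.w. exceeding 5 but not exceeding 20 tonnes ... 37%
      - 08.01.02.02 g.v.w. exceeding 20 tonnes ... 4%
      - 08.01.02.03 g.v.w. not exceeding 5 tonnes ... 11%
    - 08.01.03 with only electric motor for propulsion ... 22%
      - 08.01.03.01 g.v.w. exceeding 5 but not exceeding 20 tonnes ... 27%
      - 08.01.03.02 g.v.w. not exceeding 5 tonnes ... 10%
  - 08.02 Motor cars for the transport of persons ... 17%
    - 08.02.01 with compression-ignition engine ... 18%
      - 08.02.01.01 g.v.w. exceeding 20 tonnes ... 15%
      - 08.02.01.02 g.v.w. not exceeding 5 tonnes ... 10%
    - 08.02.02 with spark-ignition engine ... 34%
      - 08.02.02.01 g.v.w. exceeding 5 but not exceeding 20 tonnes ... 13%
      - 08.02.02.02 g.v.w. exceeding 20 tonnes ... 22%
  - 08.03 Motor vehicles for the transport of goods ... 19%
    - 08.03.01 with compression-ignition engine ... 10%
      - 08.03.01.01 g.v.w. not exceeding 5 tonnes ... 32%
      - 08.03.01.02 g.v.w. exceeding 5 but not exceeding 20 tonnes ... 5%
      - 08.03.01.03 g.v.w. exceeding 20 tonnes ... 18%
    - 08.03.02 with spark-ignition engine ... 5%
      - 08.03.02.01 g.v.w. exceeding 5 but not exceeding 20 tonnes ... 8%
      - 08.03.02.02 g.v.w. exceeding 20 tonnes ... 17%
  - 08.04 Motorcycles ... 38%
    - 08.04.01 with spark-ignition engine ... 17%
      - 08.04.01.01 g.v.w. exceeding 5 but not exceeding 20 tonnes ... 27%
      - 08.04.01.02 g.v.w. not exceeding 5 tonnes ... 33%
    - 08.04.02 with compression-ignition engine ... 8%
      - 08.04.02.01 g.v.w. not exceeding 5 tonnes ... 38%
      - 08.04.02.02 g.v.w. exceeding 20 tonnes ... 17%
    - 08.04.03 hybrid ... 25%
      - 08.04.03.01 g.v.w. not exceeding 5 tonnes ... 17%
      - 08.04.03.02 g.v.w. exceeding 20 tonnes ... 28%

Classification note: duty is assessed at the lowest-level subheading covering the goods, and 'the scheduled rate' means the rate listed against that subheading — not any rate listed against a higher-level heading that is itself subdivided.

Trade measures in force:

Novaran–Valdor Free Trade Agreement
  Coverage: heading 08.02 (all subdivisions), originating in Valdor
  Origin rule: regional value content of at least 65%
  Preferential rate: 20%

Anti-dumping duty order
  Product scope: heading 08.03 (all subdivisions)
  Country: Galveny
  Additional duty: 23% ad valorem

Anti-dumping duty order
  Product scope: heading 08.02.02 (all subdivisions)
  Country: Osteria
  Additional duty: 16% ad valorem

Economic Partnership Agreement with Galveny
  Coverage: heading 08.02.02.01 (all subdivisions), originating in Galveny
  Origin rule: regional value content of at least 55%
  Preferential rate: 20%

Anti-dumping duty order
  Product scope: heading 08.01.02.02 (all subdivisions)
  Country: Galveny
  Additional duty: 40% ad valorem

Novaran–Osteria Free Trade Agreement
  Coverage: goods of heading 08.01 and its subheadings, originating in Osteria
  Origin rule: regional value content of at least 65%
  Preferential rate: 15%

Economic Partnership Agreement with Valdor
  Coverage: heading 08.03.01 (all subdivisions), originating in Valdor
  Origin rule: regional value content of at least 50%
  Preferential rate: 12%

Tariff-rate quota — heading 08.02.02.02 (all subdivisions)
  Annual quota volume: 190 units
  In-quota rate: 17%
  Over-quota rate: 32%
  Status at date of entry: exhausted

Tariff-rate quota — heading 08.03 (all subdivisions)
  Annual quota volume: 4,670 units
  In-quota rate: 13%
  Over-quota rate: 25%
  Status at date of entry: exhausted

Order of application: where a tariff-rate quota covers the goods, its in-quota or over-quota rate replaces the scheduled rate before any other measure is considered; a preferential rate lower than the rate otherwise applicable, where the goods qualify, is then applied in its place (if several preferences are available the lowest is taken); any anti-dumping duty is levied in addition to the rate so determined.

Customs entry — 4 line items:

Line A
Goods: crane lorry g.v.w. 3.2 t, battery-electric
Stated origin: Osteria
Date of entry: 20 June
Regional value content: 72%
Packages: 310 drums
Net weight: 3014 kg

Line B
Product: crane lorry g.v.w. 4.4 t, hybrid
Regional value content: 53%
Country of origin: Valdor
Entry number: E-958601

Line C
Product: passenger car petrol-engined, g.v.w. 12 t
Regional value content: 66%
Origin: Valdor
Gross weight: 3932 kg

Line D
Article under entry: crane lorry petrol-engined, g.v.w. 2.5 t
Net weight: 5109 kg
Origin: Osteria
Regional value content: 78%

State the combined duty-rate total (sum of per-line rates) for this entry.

Line A: crane lorry → 08.01; battery-electric → 08.01.03; g.v.w. 3.2 t → 08.01.03.02. Scheduled 10%. Osteria agreement on 08.01: RVC ≥ 65% → 15% available; preference 15% not lower than 10% → no reduction. → 10%.
Line B: crane lorry → 08.01; hybrid → 08.01.02; g.v.w. 4.4 t → 08.01.02.03. Scheduled 11%. Valdor agreement on 08.02: 08.01.02.03 not covered; Valdor agreement on 08.03.01: 08.01.02.03 not covered. → 11%.
Line C: passenger car → 08.02; petrol-engined → 08.02.02; g.v.w. 12 t → 08.02.02.01. Scheduled 13%. Valdor agreement on 08.02: RVC ≥ 65% → 20% available; Valdor agreement on 08.03.01: 08.02.02.01 not covered; preference 20% not lower than 13% → no reduction. → 13%.
Line D: crane lorry → 08.01; petrol-engined → 08.01.01; g.v.w. 2.5 t → 08.01.01.02. Scheduled 33%. Osteria agreement on 08.01: RVC ≥ 65% → 15% available; preferential 15%. → 15%.
Sum: 10% + 11% + 13% + 15% = 49%.

49%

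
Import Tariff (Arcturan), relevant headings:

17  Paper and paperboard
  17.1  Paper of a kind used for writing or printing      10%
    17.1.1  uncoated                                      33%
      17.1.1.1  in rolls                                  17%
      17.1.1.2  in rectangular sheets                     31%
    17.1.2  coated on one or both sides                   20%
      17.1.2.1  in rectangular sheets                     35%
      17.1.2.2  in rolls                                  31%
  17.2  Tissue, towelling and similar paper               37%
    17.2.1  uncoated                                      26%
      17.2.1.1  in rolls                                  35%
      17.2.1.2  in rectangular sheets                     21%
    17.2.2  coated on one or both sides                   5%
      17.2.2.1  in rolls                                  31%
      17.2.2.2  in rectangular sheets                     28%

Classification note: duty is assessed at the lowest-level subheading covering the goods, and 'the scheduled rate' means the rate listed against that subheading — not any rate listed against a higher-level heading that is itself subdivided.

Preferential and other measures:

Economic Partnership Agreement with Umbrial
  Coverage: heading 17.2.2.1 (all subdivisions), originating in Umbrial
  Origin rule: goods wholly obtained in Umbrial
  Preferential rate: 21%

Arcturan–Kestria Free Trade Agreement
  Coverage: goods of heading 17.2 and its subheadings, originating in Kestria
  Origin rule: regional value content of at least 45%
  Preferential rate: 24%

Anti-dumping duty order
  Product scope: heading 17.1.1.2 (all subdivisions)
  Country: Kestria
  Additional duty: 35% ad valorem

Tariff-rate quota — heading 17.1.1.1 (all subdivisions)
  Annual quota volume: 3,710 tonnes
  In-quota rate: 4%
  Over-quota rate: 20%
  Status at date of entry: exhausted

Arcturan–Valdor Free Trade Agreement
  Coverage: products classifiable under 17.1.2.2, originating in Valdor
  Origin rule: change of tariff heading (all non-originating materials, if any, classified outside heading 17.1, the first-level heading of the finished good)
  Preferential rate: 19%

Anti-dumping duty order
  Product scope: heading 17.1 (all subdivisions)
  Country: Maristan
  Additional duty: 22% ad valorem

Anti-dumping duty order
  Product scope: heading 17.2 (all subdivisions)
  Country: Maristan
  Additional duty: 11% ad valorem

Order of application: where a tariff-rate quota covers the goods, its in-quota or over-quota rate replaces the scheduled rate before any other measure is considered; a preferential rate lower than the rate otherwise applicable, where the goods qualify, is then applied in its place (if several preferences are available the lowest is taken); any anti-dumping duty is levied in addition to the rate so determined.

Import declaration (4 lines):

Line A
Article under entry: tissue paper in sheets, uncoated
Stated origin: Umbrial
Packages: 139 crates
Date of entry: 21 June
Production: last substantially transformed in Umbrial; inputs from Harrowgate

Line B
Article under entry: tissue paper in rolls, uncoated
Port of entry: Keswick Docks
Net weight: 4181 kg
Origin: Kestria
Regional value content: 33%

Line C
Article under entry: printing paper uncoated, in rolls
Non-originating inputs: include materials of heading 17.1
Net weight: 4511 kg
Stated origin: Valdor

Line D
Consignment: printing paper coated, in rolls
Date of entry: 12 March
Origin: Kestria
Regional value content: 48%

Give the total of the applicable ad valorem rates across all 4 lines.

107%

Line A: tissue paper → 17.2; uncoated → 17.2.1; in sheets → 17.2.1.2. Scheduled 21%. Umbrial agreement on 17.2.2.1: 17.2.1.2 not covered. → 21%.
Line B: tissue paper → 17.2; uncoated → 17.2.1; in rolls → 17.2.1.1. Scheduled 35%. Kestria agreement on 17.2: RVC < 45%. → 35%.
Line C: printing paper → 17.1; uncoated → 17.1.1; in rolls → 17.1.1.1. Scheduled 17%. quota on 17.1.1.1 exhausted → over-quota 20%; Valdor agreement on 17.1.2.2: 17.1.1.1 not covered. → 20%.
Line D: printing paper → 17.1; coated → 17.1.2; in rolls → 17.1.2.2. Scheduled 31%. Kestria agreement on 17.2: 17.1.2.2 not covered. → 31%.
Sum: 21% + 35% + 20% + 31% = 107%.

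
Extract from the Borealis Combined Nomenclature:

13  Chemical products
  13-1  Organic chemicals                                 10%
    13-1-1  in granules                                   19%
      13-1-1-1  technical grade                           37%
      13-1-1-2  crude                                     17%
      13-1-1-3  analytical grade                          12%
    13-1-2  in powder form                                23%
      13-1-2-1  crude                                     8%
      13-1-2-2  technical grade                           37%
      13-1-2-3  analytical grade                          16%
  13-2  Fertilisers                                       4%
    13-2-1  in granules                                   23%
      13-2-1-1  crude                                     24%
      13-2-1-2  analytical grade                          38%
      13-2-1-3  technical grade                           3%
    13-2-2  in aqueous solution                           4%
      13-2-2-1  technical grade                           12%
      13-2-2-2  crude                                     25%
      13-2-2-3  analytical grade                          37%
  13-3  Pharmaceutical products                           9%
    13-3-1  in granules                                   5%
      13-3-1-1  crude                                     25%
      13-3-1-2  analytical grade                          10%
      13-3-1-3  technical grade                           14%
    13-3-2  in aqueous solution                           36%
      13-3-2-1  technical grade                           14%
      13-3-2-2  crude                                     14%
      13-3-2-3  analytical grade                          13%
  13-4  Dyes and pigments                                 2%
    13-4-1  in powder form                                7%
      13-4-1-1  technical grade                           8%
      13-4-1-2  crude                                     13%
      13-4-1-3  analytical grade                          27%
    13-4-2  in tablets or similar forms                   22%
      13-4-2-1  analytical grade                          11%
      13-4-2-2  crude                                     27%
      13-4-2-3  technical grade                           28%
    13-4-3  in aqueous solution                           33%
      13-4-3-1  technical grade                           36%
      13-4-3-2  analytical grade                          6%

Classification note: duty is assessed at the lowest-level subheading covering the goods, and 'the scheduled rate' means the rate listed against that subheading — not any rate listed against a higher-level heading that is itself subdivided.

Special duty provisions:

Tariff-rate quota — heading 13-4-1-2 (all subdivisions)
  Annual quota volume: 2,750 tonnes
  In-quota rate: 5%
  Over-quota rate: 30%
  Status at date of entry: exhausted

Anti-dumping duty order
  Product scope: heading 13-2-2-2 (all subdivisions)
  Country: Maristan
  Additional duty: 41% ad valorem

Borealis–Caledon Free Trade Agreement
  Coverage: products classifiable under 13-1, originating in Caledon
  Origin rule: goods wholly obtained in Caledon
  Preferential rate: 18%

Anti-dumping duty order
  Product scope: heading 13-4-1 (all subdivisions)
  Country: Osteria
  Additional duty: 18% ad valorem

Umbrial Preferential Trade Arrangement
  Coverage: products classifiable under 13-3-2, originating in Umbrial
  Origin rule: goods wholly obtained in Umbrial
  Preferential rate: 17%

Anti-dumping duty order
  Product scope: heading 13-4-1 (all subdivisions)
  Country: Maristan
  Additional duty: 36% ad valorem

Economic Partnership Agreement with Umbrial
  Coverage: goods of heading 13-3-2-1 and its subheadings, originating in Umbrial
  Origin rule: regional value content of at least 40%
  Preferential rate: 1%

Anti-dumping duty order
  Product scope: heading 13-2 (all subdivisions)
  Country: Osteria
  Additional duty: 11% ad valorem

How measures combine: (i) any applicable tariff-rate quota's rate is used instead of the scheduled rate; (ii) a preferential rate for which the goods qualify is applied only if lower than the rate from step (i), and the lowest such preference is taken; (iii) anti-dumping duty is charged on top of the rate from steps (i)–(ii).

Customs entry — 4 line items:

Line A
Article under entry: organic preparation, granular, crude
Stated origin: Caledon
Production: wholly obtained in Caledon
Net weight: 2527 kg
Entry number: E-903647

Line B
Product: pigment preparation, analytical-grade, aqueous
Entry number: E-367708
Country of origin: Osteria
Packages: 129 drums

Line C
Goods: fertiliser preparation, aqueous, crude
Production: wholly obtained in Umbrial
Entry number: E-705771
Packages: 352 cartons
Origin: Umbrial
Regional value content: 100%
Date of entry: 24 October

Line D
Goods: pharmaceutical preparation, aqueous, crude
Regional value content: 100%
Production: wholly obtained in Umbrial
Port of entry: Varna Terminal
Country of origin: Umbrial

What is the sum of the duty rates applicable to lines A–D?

Line A: organic → 13-1; granular → 13-1-1; crude → 13-1-1-2. Scheduled 17%. Caledon agreement on 13-1: wholly obtained → 18% available; preference 18% not lower than 17% → no reduction. → 17%.
Line B: pigment → 13-4; aqueous → 13-4-3; analytical-grade → 13-4-3-2. Scheduled 6%. No special measure applies. → 6%.
Line C: fertiliser → 13-2; aqueous → 13-2-2; crude → 13-2-2-2. Scheduled 25%. Umbrial agreement on 13-3-2: 13-2-2-2 not covered; Umbrial agreement on 13-3-2-1: 13-2-2-2 not covered. → 25%.
Line D: pharmaceutical → 13-3; aqueous → 13-3-2; crude → 13-3-2-2. Scheduled 14%. Umbrial agreement on 13-3-2: wholly obtained → 17% available; Umbrial agreement on 13-3-2-1: 13-3-2-2 not covered; preference 17% not lower than 14% → no reduction. → 14%.
Sum: 17% + 6% + 25% + 14% = 62%.

62%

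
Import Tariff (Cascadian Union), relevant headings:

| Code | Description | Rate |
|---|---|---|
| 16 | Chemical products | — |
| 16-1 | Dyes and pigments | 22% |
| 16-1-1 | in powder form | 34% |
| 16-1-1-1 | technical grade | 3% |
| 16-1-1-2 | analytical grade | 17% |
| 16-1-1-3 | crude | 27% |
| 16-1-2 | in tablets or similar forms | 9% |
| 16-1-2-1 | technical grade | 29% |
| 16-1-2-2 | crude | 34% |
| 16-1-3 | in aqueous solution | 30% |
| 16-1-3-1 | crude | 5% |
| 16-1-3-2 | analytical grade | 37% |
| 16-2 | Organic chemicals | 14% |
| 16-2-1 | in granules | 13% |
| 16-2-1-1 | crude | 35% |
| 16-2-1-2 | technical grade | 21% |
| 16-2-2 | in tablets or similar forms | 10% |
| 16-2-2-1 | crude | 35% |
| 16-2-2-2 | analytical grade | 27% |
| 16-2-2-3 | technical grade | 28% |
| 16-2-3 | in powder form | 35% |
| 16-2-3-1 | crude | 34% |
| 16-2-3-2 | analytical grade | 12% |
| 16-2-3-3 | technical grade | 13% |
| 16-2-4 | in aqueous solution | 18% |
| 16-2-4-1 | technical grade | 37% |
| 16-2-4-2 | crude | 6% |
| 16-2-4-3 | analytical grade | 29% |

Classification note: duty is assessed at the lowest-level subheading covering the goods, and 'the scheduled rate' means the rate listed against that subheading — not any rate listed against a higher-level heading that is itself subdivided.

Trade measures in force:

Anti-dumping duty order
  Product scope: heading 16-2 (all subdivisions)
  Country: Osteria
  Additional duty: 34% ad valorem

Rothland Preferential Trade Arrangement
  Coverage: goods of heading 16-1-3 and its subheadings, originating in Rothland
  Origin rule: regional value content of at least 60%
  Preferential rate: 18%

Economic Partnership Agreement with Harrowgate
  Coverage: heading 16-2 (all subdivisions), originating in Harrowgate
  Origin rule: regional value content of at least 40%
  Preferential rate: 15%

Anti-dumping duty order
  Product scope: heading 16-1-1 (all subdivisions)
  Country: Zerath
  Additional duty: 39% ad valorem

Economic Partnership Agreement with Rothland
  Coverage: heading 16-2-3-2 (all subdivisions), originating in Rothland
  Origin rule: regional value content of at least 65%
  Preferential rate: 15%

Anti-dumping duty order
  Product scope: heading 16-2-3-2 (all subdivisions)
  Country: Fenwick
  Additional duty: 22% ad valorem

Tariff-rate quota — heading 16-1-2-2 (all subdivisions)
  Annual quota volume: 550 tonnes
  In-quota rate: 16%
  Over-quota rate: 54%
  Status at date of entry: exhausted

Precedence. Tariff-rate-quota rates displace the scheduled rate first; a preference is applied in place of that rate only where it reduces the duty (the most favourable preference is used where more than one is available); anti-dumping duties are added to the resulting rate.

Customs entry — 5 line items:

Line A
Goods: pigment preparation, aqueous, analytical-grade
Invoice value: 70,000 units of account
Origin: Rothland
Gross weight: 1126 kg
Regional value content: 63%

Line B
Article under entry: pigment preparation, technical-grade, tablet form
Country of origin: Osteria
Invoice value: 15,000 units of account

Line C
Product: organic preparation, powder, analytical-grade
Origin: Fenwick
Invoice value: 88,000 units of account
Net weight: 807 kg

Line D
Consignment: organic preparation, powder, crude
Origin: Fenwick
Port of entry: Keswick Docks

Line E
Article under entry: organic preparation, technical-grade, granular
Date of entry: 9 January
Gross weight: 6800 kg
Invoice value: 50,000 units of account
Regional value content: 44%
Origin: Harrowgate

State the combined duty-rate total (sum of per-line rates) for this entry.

130%

Line A: pigment → 16-1; aqueous → 16-1-3; analytical-grade → 16-1-3-2. Scheduled 37%. Rothland agreement on 16-1-3: RVC ≥ 60% → 18% available; Rothland agreement on 16-2-3-2: 16-1-3-2 not covered; preferential 18%. → 18%.
Line B: pigment → 16-1; tablet form → 16-1-2; technical-grade → 16-1-2-1. Scheduled 29%. No special measure applies. → 29%.
Line C: organic → 16-2; powder → 16-2-3; analytical-grade → 16-2-3-2. Scheduled 12%. anti-dumping (Fenwick, 16-2-3-2): +22%; total 12% + 22% = 34%. → 34%.
Line D: organic → 16-2; powder → 16-2-3; crude → 16-2-3-1. Scheduled 34%. No special measure applies. → 34%.
Line E: organic → 16-2; granular → 16-2-1; technical-grade → 16-2-1-2. Scheduled 21%. Harrowgate agreement on 16-2: RVC ≥ 40% → 15% available; preferential 15%. → 15%.
Sum: 18% + 29% + 34% + 34% + 15% = 130%.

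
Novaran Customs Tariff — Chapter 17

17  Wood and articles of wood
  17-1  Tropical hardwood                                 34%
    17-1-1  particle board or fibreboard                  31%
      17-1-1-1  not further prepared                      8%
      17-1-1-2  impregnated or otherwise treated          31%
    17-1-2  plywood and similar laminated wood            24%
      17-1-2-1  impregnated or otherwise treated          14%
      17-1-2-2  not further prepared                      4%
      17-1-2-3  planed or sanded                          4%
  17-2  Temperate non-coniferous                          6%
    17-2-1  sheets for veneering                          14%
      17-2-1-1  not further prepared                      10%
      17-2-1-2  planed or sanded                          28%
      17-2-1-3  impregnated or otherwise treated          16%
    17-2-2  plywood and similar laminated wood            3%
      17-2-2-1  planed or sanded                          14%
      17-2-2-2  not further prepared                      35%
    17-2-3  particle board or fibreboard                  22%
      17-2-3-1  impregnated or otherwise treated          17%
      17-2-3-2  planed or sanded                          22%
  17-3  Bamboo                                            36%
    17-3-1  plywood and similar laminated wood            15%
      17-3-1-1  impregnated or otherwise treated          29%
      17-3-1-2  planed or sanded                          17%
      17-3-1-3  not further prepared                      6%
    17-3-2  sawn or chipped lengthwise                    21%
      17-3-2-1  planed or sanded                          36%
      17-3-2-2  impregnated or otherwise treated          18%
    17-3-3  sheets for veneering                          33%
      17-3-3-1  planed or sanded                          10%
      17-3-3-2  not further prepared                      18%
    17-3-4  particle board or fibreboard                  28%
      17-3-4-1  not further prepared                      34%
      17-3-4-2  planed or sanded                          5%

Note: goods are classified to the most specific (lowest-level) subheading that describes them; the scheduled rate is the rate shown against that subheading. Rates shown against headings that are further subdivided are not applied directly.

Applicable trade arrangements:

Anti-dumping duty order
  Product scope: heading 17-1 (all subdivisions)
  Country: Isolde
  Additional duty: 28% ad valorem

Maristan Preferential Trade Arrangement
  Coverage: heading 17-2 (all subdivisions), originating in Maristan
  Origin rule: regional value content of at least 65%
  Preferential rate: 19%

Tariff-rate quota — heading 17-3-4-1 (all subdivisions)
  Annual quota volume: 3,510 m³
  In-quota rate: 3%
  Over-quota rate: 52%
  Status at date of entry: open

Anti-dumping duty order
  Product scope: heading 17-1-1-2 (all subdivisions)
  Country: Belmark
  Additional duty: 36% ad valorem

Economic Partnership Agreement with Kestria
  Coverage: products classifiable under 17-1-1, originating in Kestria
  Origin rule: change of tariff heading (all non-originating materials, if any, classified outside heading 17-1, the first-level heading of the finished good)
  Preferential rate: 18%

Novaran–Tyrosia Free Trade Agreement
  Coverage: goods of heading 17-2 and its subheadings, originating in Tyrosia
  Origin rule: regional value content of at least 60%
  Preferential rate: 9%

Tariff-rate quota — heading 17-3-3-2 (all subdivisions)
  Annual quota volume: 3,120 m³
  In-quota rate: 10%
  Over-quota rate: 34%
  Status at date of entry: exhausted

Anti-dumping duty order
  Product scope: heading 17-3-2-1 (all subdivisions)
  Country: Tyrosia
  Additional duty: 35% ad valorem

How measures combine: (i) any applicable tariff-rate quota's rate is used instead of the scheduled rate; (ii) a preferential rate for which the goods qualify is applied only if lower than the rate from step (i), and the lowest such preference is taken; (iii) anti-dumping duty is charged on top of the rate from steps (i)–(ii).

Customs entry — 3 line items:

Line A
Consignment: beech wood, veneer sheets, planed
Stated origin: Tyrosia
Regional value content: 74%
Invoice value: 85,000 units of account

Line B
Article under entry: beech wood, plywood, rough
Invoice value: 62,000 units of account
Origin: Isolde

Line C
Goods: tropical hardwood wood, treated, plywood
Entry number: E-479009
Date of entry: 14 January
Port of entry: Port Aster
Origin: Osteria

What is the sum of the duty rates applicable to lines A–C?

Line A: beech → 17-2; veneer sheets → 17-2-1; planed → 17-2-1-2. Scheduled 28%. Tyrosia agreement on 17-2: RVC ≥ 60% → 9% available; preferential 9%. → 9%.
Line B: beech → 17-2; plywood → 17-2-2; rough → 17-2-2-2. Scheduled 35%. No special measure applies. → 35%.
Line C: tropical hardwood → 17-1; plywood → 17-1-2; treated → 17-1-2-1. Scheduled 14%. No special measure applies. → 14%.
Sum: 9% + 35% + 14% = 58%.

58%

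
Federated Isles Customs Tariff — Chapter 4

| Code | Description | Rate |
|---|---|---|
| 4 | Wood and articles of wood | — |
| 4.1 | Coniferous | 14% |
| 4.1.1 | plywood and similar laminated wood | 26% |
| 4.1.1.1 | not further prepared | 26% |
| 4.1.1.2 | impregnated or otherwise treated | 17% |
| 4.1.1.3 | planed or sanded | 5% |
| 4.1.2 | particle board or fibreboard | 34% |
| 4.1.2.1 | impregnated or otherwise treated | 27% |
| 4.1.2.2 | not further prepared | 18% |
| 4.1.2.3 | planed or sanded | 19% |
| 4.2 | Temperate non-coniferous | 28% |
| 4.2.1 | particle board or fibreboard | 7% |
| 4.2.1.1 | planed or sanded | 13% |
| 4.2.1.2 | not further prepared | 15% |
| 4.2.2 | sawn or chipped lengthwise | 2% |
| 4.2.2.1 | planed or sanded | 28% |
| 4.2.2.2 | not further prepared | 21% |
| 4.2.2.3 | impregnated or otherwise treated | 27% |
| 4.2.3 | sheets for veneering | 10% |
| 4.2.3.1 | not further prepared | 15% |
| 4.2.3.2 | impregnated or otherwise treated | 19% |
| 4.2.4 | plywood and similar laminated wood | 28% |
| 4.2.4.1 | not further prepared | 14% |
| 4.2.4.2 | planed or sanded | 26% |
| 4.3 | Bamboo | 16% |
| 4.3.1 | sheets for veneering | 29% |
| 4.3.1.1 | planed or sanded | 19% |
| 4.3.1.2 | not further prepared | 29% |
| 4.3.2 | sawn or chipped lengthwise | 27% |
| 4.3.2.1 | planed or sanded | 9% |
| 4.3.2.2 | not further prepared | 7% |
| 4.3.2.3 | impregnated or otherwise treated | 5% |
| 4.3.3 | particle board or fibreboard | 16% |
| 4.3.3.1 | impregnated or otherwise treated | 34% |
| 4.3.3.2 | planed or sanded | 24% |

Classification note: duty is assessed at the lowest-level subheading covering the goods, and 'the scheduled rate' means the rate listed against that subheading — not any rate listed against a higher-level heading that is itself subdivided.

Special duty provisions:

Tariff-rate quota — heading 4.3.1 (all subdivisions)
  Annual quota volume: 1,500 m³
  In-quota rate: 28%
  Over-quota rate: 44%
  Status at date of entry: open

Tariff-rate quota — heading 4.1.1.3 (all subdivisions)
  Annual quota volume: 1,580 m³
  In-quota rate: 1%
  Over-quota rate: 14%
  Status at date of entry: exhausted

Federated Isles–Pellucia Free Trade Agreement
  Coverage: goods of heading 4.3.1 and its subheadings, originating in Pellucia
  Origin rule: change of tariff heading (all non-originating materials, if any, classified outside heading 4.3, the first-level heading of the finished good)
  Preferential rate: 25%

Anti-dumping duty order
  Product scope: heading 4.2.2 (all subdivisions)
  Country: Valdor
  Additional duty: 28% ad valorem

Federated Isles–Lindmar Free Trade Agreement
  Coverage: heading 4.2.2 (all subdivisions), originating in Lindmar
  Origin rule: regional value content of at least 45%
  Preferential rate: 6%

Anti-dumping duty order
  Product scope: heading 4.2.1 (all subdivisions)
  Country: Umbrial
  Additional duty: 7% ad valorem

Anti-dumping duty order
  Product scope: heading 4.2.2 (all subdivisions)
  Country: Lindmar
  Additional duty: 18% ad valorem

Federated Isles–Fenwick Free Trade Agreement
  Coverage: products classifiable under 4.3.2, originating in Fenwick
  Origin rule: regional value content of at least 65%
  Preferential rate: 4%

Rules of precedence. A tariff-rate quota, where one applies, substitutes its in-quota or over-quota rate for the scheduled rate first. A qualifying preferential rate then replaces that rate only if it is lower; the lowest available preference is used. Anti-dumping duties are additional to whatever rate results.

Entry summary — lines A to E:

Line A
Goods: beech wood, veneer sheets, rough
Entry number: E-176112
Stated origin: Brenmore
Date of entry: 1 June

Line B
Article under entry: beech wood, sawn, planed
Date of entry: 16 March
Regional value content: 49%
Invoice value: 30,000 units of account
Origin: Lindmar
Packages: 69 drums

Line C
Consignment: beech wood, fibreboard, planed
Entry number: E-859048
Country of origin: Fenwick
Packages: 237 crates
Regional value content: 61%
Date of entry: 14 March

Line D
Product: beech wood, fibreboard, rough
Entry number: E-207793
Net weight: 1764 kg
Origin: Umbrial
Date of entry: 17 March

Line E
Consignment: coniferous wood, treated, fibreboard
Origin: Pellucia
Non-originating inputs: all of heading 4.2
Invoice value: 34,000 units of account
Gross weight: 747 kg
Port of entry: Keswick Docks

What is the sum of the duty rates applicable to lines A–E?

101%

Line A: beech → 4.2; veneer sheets → 4.2.3; rough → 4.2.3.1. Scheduled 15%. No special measure applies. → 15%.
Line B: beech → 4.2; sawn → 4.2.2; planed → 4.2.2.1. Scheduled 28%. Lindmar agreement on 4.2.2: RVC ≥ 45% → 6% available; preferential 6%; anti-dumping (Lindmar, 4.2.2): +18%; total 6% + 18% = 24%. → 24%.
Line C: beech → 4.2; fibreboard → 4.2.1; planed → 4.2.1.1. Scheduled 13%. Fenwick agreement on 4.3.2: 4.2.1.1 not covered. → 13%.
Line D: beech → 4.2; fibreboard → 4.2.1; rough → 4.2.1.2. Scheduled 15%. anti-dumping (Umbrial, 4.2.1): +7%; total 15% + 7% = 22%. → 22%.
Line E: coniferous → 4.1; fibreboard → 4.1.2; treated → 4.1.2.1. Scheduled 27%. Pellucia agreement on 4.3.1: 4.1.2.1 not covered. → 27%.
Sum: 15% + 24% + 13% + 22% + 27% = 101%.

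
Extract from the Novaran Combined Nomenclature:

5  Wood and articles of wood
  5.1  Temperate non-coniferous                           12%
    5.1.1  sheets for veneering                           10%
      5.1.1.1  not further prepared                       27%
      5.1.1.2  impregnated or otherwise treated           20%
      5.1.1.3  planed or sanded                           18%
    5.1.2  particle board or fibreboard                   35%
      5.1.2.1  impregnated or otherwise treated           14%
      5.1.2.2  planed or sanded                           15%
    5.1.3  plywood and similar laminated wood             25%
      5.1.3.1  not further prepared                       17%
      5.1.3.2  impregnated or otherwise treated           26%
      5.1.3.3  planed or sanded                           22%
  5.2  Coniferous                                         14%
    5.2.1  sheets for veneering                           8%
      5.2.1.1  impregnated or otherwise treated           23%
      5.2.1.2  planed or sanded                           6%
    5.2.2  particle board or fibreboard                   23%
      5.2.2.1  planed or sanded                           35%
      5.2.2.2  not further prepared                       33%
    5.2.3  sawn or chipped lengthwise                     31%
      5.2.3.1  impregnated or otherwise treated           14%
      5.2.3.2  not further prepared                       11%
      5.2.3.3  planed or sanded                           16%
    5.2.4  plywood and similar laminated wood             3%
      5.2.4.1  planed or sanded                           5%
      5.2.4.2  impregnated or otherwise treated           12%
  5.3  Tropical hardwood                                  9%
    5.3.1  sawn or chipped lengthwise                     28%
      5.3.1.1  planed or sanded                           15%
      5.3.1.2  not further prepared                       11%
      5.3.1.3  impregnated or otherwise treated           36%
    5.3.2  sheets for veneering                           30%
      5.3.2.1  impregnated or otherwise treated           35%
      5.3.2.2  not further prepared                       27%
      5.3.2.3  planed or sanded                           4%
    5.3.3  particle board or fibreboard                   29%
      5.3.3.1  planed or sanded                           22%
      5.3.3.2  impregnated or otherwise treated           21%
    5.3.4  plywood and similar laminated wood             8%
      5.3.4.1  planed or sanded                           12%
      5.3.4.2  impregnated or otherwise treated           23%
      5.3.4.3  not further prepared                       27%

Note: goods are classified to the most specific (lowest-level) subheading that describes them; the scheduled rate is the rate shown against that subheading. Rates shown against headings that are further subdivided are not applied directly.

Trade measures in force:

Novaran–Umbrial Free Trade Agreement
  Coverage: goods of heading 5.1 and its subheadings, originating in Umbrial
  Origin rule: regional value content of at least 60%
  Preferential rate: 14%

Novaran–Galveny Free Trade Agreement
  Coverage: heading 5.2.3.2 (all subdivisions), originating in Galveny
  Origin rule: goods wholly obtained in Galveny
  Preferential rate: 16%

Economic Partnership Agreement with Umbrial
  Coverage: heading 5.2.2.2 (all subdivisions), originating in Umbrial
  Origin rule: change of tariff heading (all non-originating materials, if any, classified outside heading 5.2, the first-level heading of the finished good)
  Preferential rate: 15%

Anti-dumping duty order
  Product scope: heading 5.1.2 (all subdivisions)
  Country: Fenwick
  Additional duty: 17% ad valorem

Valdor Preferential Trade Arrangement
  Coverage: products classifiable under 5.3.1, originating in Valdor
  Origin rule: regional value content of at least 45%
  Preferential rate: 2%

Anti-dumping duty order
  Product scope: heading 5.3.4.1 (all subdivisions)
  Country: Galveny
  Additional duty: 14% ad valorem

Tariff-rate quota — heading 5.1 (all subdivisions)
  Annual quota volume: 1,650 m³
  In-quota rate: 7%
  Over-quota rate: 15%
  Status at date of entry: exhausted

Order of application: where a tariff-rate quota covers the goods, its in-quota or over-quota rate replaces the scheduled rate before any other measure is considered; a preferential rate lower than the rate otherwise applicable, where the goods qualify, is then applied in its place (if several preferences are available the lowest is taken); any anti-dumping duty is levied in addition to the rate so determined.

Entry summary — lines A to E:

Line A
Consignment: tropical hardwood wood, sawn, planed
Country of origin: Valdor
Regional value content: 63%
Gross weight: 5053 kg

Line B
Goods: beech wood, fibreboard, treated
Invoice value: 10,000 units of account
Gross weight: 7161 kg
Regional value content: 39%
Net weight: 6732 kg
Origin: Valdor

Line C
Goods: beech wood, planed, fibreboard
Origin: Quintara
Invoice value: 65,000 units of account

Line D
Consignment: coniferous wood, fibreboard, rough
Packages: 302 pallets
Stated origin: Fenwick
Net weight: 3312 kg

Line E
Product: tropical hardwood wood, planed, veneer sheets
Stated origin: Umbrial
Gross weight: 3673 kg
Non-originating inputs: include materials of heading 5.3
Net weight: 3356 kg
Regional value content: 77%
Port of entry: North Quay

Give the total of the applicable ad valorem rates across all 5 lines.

Line A: tropical hardwood → 5.3; sawn → 5.3.1; planed → 5.3.1.1. Scheduled 15%. Valdor agreement on 5.3.1: RVC ≥ 45% → 2% available; preferential 2%. → 2%.
Line B: beech → 5.1; fibreboard → 5.1.2; treated → 5.1.2.1. Scheduled 14%. quota on 5.1 exhausted → over-quota 15%; Valdor agreement on 5.3.1: 5.1.2.1 not covered. → 15%.
Line C: beech → 5.1; fibreboard → 5.1.2; planed → 5.1.2.2. Scheduled 15%. quota on 5.1 exhausted → over-quota 15%. → 15%.
Line D: coniferous → 5.2; fibreboard → 5.2.2; rough → 5.2.2.2. Scheduled 33%. No special measure applies. → 33%.
Line E: tropical hardwood → 5.3; veneer sheets → 5.3.2; planed → 5.3.2.3. Scheduled 4%. Umbrial agreement on 5.1: 5.3.2.3 not covered; Umbrial agreement on 5.2.2.2: 5.3.2.3 not covered. → 4%.
Sum: 2% + 15% + 15% + 33% + 4% = 69%.

69%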